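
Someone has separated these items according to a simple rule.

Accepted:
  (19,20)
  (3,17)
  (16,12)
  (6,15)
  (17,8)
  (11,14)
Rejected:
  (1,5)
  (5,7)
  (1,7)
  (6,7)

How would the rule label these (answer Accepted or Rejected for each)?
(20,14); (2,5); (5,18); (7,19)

'Accepted' ⟺ sum ≥ 20.
(20,14): 20+14 = 34 — matches, so Accepted. (2,5): 2+5 = 7 — does not pass, so Rejected. (5,18): 5+18 = 23 — matches, so Accepted. (7,19): 7+19 = 26 — matches, so Accepted.

Accepted, Rejected, Accepted, Accepted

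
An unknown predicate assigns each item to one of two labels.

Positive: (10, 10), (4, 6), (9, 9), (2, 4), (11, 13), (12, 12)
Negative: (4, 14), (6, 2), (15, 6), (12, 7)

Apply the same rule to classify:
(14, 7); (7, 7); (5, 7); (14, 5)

Negative, Positive, Positive, Negative

The common property of the 'Positive' items is: |first − second| ≤ 2. No 'Negative' item has it.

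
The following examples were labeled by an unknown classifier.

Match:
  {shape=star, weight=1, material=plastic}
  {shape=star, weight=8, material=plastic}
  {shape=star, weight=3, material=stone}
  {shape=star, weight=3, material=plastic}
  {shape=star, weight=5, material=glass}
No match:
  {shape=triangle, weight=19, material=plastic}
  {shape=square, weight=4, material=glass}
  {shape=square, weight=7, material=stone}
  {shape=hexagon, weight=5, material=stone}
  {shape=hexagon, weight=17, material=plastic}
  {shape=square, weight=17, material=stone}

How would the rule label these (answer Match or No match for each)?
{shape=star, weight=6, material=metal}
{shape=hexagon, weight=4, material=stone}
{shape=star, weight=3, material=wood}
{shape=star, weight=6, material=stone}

The rule appears to be: shape is star.
{shape=star, weight=6, material=metal}: shape is star, passes → Match.
{shape=hexagon, weight=4, material=stone}: shape is hexagon, fails this test → No match.
{shape=star, weight=3, material=wood}: shape is star, passes → Match.
{shape=star, weight=6, material=stone}: shape is star, passes → Match.

Match, No match, Match, Match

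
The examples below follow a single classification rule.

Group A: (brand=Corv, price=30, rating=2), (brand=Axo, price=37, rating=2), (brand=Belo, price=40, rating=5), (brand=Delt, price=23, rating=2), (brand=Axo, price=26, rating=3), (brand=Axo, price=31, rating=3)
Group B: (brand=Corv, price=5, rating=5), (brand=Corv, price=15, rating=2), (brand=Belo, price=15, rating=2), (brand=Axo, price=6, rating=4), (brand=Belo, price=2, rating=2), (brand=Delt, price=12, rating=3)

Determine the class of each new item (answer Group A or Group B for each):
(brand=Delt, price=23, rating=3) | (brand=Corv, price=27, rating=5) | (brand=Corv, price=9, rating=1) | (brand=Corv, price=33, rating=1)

Group A, Group A, Group B, Group A

The common property of the 'Group A' items is: price ≥ 23. No 'Group B' item has it.
(brand=Delt, price=23, rating=3) → price = 23 → Group A. (brand=Corv, price=27, rating=5) → price = 27 → Group A. (brand=Corv, price=9, rating=1) → price = 9 → Group B. (brand=Corv, price=33, rating=1) → price = 33 → Group A.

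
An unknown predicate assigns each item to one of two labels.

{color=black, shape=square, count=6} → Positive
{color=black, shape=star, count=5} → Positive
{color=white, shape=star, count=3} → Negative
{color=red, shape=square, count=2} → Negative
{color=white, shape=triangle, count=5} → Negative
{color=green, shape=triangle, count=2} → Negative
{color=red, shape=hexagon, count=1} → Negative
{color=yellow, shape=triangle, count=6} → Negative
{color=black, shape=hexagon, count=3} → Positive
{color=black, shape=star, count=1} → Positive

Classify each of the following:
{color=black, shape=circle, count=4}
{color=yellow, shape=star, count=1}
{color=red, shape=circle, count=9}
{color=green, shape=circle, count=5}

The distinguishing property — color is black — holds for all the 'Positive' cases and none of the 'Negative' cases.
{color=black, shape=circle, count=4} — color is black, hence Positive.
{color=yellow, shape=star, count=1} — color is yellow, hence Negative.
{color=red, shape=circle, count=9} — color is red, hence Negative.
{color=green, shape=circle, count=5} — color is green, hence Negative.

Positive, Negative, Negative, Negative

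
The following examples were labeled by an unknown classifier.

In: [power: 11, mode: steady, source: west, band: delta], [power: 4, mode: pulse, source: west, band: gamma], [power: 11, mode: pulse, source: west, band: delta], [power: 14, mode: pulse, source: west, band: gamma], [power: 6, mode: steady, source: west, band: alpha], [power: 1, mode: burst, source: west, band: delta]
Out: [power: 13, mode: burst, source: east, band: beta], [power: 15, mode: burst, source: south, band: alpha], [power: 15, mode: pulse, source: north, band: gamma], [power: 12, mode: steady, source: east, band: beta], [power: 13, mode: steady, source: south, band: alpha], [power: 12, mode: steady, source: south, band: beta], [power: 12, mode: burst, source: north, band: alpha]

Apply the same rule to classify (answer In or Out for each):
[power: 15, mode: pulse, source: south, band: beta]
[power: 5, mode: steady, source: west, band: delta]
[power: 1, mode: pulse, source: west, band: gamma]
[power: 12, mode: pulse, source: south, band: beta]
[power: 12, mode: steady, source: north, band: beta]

Out, In, In, Out, Out

The pattern is that an item is 'In' exactly when: source is west.
[power: 15, mode: pulse, source: south, band: beta] → source is south → Out. [power: 5, mode: steady, source: west, band: delta] → source is west → In. [power: 1, mode: pulse, source: west, band: gamma] → source is west → In. [power: 12, mode: pulse, source: south, band: beta] → source is south → Out. [power: 12, mode: steady, source: north, band: beta] → source is north → Out.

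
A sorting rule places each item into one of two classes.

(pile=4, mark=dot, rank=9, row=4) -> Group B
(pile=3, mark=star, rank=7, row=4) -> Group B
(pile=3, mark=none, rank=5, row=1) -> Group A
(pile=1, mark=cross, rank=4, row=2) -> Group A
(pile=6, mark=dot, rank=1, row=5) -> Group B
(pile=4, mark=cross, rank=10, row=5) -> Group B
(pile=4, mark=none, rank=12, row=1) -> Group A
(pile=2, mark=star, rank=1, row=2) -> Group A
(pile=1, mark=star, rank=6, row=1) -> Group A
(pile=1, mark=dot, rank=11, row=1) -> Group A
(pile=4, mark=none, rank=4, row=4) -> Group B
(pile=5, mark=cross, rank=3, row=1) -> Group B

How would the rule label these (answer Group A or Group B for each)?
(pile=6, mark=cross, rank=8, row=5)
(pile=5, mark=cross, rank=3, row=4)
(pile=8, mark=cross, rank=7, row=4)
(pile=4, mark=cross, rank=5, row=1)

Group B, Group B, Group B, Group A

The rule appears to be: pile ≤ 4 AND row ≤ 2.
(pile=6, mark=cross, rank=8, row=5) — pile = 6, row = 5, hence Group B.
(pile=5, mark=cross, rank=3, row=4) — pile = 5, row = 4, hence Group B.
(pile=8, mark=cross, rank=7, row=4) — pile = 8, row = 4, hence Group B.
(pile=4, mark=cross, rank=5, row=1) — pile = 4, row = 1, hence Group A.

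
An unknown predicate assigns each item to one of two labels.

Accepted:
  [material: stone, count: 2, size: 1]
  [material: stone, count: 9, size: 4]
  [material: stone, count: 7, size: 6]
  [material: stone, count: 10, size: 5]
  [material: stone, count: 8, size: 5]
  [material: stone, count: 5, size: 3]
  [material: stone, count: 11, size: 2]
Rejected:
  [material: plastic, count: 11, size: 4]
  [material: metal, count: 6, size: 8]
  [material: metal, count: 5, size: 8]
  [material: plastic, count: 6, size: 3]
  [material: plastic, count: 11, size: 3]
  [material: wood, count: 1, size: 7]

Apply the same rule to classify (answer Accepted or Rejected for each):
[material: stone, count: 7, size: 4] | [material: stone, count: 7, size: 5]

Accepted, Accepted

Rule: material is stone. This holds for each 'Accepted' example and fails for each 'Rejected' one.
[material: stone, count: 7, size: 4] → material is stone → Accepted. [material: stone, count: 7, size: 5] → material is stone → Accepted.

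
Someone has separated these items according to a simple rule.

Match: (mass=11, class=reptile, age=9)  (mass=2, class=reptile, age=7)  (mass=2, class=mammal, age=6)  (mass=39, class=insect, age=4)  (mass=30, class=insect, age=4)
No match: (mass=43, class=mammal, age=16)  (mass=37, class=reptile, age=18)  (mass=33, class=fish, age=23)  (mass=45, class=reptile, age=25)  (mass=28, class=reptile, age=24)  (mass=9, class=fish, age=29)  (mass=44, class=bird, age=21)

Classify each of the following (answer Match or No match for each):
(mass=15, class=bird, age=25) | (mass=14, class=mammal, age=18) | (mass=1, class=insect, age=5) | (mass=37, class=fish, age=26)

No match, No match, Match, No match

'Match' ⟺ age ≤ 9.
(mass=15, class=bird, age=25): No match (age = 25).
(mass=14, class=mammal, age=18): No match (age = 18).
(mass=1, class=insect, age=5): Match (age = 5).
(mass=37, class=fish, age=26): No match (age = 26).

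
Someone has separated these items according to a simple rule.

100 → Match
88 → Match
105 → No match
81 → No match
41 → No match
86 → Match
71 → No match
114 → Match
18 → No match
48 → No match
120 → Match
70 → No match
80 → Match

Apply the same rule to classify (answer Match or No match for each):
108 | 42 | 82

All 'Match' examples share one property — even AND at least 71 — and every 'No match' example lacks it.
108 — 108 is even, 108 ≥ 71, hence Match.
42 — 42 is even, 42 < 71, hence No match.
82 — 82 is even, 82 ≥ 71, hence Match.

Match, No match, Match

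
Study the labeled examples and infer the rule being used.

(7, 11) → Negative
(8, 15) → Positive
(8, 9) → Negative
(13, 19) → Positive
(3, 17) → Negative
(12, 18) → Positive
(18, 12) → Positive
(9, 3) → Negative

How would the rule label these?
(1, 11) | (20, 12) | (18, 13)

The distinguishing property — sum ≥ 23 — holds for all the 'Positive' cases and none of the 'Negative' cases.

Negative, Positive, Positive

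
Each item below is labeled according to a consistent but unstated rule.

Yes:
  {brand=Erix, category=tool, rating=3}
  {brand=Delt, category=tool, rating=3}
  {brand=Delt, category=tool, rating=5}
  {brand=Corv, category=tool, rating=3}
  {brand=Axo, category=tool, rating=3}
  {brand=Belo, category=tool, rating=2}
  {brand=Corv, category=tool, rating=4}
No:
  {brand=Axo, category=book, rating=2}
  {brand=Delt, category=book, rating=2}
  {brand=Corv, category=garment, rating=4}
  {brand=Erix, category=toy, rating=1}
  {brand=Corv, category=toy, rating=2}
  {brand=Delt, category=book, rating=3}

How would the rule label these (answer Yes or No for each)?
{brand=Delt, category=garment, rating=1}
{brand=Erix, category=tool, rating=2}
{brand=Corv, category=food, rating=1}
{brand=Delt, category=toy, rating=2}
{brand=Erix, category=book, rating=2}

No, Yes, No, No, No

A rule that fits every label: category is tool — true of each 'Yes' example, false of each 'No' one.
{brand=Delt, category=garment, rating=1}: category is garment — does not satisfy this, so No. {brand=Erix, category=tool, rating=2}: category is tool — qualifies, so Yes. {brand=Corv, category=food, rating=1}: category is food — does not satisfy this, so No. {brand=Delt, category=toy, rating=2}: category is toy — does not satisfy this, so No. {brand=Erix, category=book, rating=2}: category is book — does not satisfy this, so No.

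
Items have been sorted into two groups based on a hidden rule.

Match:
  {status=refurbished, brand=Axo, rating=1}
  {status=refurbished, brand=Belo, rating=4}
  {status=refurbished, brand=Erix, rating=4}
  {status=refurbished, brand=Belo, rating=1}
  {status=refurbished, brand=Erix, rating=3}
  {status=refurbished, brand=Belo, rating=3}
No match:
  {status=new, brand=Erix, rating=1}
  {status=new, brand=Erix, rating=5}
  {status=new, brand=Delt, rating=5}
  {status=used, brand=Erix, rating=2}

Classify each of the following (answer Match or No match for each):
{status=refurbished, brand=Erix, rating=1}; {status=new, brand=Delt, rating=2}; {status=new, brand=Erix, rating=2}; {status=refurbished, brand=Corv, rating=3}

Match, No match, No match, Match

All 'Match' examples share one property — status is refurbished — and every 'No match' example lacks it.
{status=refurbished, brand=Erix, rating=1} — status is refurbished, hence Match. {status=new, brand=Delt, rating=2} — status is new, hence No match. {status=new, brand=Erix, rating=2} — status is new, hence No match. {status=refurbished, brand=Corv, rating=3} — status is refurbished, hence Match.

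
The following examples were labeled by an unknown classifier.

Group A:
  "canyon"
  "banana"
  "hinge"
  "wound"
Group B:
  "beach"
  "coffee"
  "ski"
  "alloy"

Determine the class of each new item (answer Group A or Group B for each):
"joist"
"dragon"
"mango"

The distinguishing property — contains 'n' — holds for all the 'Group A' cases and none of the 'Group B' cases.
"joist" → no 'n' → Group B. "dragon" → has 'n' → Group A. "mango" → has 'n' → Group A.

Group B, Group A, Group A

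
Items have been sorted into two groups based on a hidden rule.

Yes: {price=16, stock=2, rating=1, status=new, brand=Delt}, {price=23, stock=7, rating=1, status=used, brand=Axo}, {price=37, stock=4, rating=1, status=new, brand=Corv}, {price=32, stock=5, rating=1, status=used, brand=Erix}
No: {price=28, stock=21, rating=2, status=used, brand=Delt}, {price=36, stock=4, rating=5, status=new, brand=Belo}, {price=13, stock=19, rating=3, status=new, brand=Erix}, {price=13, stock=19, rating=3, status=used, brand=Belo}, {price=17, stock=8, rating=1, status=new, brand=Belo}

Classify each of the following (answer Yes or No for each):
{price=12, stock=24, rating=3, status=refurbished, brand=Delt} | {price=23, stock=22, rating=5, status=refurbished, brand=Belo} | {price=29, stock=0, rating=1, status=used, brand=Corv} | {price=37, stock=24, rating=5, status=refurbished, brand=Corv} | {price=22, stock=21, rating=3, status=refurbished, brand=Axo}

Every 'Yes' example satisfies: stock ≤ 7 AND rating = 1. None of the 'No' examples do.
{price=12, stock=24, rating=3, status=refurbished, brand=Delt}: stock = 24, rating = 3, doesn't qualify → No.
{price=23, stock=22, rating=5, status=refurbished, brand=Belo}: stock = 22, rating = 5, doesn't qualify → No.
{price=29, stock=0, rating=1, status=used, brand=Corv}: stock = 0, rating = 1, checks out → Yes.
{price=37, stock=24, rating=5, status=refurbished, brand=Corv}: stock = 24, rating = 5, doesn't qualify → No.
{price=22, stock=21, rating=3, status=refurbished, brand=Axo}: stock = 21, rating = 3, doesn't qualify → No.

No, No, Yes, No, No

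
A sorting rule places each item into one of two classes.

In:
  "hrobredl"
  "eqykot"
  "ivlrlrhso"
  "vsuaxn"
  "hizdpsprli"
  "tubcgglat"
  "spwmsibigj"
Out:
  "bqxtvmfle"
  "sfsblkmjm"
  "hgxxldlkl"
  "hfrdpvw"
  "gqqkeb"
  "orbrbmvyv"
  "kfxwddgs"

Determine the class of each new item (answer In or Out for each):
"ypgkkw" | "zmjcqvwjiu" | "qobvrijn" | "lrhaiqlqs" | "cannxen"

Out, In, In, In, In

The rule appears to be: has ≥ 2 vowels.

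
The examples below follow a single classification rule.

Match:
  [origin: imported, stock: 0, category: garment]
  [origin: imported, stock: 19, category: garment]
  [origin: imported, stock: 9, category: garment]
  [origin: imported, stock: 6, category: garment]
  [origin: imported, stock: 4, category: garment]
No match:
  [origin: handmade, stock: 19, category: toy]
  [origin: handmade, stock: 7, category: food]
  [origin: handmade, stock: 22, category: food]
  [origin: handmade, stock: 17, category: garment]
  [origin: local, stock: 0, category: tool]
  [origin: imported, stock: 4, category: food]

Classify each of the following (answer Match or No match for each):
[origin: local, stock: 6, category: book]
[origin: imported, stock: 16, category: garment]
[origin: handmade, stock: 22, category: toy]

Every 'Match' example satisfies: origin is imported AND category is garment. None of the 'No match' examples do.
[origin: local, stock: 6, category: book] → origin is local, category is book → No match. [origin: imported, stock: 16, category: garment] → origin is imported, category is garment → Match. [origin: handmade, stock: 22, category: toy] → origin is handmade, category is toy → No match.

No match, Match, No match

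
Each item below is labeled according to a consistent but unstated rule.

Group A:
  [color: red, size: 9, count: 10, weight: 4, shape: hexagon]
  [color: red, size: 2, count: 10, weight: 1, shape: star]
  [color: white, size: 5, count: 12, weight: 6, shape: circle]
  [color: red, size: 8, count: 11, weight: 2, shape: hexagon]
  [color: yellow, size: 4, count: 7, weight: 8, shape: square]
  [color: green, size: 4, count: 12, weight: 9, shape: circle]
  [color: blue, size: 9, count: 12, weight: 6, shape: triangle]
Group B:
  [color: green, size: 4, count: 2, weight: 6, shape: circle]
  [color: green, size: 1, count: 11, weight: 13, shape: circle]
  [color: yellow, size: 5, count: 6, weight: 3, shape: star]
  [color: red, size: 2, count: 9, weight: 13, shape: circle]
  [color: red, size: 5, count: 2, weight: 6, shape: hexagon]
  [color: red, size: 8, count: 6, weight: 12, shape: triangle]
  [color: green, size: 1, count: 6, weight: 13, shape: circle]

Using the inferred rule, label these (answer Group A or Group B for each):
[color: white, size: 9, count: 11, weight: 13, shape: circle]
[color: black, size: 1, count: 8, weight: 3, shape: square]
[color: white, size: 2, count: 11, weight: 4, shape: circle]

Group B, Group A, Group A

The rule appears to be: weight ≤ 9 AND count ≥ 7.
[color: white, size: 9, count: 11, weight: 13, shape: circle]: weight = 13, count = 11, does not fit → Group B.
[color: black, size: 1, count: 8, weight: 3, shape: square]: weight = 3, count = 8, meets the rule → Group A.
[color: white, size: 2, count: 11, weight: 4, shape: circle]: weight = 4, count = 11, meets the rule → Group A.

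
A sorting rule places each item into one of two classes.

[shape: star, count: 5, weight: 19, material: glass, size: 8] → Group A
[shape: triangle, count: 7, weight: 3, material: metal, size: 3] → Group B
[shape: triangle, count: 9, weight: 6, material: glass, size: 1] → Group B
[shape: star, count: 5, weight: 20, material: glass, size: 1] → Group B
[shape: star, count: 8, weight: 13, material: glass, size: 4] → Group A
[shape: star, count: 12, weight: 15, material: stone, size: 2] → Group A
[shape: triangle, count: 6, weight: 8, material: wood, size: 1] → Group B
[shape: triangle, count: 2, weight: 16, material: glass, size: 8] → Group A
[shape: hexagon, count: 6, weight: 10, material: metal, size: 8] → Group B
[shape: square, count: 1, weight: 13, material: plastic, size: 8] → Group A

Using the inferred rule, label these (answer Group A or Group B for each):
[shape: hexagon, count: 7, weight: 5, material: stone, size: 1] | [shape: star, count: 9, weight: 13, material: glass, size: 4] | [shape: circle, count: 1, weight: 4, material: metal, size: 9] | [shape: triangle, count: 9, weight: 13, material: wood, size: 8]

Group B, Group A, Group B, Group A

'Group A' ⟺ weight ≥ 13 AND size ≥ 2.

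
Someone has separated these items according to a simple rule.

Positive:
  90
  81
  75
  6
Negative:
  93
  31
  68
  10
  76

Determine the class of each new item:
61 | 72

Negative, Positive

All 'Positive' examples share one property — multiple of 3 AND at most 90 — and every 'Negative' example lacks it.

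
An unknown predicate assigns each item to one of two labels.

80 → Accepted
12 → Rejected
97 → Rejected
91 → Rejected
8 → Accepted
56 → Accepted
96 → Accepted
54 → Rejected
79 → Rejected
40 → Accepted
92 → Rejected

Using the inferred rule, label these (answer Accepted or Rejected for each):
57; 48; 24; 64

Rejected, Accepted, Accepted, Accepted

The common property of the 'Accepted' items is: multiple of 8. No 'Rejected' item has it.
57: Rejected (57 = 8·7 + 1). 48: Accepted (48 = 8·6). 24: Accepted (24 = 8·3). 64: Accepted (64 = 8·8).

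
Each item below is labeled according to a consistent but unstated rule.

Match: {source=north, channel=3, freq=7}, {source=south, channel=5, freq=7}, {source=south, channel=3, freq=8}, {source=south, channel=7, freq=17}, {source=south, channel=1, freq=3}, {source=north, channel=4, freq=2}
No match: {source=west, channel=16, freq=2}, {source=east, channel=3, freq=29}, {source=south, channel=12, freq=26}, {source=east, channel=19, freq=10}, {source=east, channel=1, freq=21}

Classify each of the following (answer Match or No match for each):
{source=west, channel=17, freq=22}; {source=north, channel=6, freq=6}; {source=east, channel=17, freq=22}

Every 'Match' example satisfies: channel ≤ 7 AND freq ≤ 17. None of the 'No match' examples do.

No match, Match, No match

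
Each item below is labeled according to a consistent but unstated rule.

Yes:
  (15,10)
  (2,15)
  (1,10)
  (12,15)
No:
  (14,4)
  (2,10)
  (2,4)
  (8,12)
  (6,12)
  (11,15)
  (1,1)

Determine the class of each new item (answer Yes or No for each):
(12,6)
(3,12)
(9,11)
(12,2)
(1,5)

No, Yes, No, No, No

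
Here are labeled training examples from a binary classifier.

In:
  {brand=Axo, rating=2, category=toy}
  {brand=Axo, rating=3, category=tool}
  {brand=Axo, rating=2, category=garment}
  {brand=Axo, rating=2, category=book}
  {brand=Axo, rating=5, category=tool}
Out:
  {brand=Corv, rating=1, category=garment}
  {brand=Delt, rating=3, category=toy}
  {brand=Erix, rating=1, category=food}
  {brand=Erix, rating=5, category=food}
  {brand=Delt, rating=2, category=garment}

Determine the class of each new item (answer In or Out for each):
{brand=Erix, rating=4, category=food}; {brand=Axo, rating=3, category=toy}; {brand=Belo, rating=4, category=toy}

Out, In, Out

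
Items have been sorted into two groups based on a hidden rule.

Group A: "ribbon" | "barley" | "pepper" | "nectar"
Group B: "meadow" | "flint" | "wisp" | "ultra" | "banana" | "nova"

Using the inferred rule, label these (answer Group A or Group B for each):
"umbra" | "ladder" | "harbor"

Group B, Group A, Group A

The distinguishing property — even length AND contains 'r' — holds for all the 'Group A' cases and none of the 'Group B' cases.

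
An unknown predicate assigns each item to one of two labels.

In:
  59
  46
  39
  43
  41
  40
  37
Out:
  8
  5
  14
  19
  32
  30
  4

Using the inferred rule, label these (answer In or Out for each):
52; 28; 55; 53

In, Out, In, In

A rule that fits every label: at least 37 — true of each 'In' example, false of each 'Out' one.
In: 52, since 52 ≥ 37.
Out: 28, since 28 < 37.
In: 55, since 55 ≥ 37.
In: 53, since 53 ≥ 37.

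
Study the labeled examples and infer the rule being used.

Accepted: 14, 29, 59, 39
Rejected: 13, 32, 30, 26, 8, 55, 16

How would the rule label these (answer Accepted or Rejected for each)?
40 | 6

Rule: ≡ 4 (mod 5). This holds for each 'Accepted' example and fails for each 'Rejected' one.
40: 40 mod 5 = 0 — lacks this property, so Rejected. 6: 6 mod 5 = 1 — lacks this property, so Rejected.

Rejected, Rejected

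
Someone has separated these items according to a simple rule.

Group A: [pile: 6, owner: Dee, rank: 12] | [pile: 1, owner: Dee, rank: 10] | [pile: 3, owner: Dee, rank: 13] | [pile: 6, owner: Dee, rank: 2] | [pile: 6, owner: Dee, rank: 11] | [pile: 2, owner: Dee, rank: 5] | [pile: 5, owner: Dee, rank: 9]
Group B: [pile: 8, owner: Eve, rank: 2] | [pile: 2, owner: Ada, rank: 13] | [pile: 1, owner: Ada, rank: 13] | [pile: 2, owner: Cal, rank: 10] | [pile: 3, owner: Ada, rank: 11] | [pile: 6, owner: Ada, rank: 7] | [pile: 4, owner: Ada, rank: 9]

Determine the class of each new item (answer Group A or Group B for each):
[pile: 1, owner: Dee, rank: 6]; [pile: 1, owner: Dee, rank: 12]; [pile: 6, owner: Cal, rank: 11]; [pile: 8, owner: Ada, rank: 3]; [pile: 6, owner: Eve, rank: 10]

Group A, Group A, Group B, Group B, Group B

The rule appears to be: owner is Dee.
[pile: 1, owner: Dee, rank: 6]: owner is Dee — qualifies, so Group A. [pile: 1, owner: Dee, rank: 12]: owner is Dee — qualifies, so Group A. [pile: 6, owner: Cal, rank: 11]: owner is Cal — fails this test, so Group B. [pile: 8, owner: Ada, rank: 3]: owner is Ada — fails this test, so Group B. [pile: 6, owner: Eve, rank: 10]: owner is Eve — fails this test, so Group B.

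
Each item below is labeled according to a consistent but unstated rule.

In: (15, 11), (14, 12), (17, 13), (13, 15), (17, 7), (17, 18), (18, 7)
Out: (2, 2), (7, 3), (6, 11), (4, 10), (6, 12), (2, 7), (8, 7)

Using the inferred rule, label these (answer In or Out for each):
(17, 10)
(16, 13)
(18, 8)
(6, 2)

In, In, In, Out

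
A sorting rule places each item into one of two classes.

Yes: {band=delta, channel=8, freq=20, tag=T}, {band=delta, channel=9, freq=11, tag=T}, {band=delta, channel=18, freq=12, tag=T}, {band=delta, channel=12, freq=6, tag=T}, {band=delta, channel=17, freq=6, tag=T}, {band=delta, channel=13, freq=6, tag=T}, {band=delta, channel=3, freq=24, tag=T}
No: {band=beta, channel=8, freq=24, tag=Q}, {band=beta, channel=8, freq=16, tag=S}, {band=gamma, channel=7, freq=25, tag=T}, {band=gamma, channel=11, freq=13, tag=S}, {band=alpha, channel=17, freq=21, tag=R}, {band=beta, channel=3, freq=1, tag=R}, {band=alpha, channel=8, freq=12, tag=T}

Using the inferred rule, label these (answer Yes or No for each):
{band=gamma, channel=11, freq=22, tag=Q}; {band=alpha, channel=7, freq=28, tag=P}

No, No

All 'Yes' examples share one property — band is delta — and every 'No' example lacks it.
{band=gamma, channel=11, freq=22, tag=Q} — band is gamma, hence No.
{band=alpha, channel=7, freq=28, tag=P} — band is alpha, hence No.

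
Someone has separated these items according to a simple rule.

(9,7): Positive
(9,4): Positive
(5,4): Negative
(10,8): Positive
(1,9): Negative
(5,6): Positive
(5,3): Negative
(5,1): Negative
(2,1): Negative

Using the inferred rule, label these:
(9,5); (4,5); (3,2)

Positive, Negative, Negative

A rule that fits every label: sum ≥ 11 — true of each 'Positive' example, false of each 'Negative' one.
(9,5) — 9+5 = 14, hence Positive.
(4,5) — 4+5 = 9, hence Negative.
(3,2) — 3+2 = 5, hence Negative.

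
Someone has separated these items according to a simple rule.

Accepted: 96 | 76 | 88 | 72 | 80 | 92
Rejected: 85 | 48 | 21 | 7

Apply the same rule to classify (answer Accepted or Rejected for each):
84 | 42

The distinguishing property — even AND at least 72 — holds for all the 'Accepted' cases and none of the 'Rejected' cases.
84 — 84 is even, 84 ≥ 72, hence Accepted. 42 — 42 is even, 42 < 72, hence Rejected.

Accepted, Rejected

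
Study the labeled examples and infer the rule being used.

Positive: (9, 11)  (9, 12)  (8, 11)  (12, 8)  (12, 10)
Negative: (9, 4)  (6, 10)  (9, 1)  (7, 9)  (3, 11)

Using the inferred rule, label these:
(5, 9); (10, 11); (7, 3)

Negative, Positive, Negative

All 'Positive' examples share one property — sum ≥ 19 — and every 'Negative' example lacks it.
(5, 9): 5+9 = 14, does not fit → Negative. (10, 11): 10+11 = 21, passes → Positive. (7, 3): 7+3 = 10, does not fit → Negative.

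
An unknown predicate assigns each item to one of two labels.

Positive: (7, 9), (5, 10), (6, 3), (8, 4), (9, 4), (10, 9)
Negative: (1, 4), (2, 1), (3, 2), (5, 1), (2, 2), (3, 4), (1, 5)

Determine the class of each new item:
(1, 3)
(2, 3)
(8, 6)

The distinguishing property — sum ≥ 9 — holds for all the 'Positive' cases and none of the 'Negative' cases.
(1, 3): 1+3 = 4, fails this test → Negative. (2, 3): 2+3 = 5, fails this test → Negative. (8, 6): 8+6 = 14, fits → Positive.

Negative, Negative, Positive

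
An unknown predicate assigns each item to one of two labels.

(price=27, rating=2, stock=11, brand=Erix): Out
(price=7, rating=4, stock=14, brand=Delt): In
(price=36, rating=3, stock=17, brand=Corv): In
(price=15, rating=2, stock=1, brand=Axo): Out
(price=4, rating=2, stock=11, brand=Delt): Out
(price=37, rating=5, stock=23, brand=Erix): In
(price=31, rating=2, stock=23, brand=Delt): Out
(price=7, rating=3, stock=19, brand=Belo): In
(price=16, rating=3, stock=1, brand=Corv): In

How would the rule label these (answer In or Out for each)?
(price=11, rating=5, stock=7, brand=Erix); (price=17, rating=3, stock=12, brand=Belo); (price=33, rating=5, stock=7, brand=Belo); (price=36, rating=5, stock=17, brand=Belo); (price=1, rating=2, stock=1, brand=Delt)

In, In, In, In, Out

The rule appears to be: rating ≥ 3.
(price=11, rating=5, stock=7, brand=Erix): rating = 5 — meets the rule, so In. (price=17, rating=3, stock=12, brand=Belo): rating = 3 — meets the rule, so In. (price=33, rating=5, stock=7, brand=Belo): rating = 5 — meets the rule, so In. (price=36, rating=5, stock=17, brand=Belo): rating = 5 — meets the rule, so In. (price=1, rating=2, stock=1, brand=Delt): rating = 2 — doesn't match, so Out.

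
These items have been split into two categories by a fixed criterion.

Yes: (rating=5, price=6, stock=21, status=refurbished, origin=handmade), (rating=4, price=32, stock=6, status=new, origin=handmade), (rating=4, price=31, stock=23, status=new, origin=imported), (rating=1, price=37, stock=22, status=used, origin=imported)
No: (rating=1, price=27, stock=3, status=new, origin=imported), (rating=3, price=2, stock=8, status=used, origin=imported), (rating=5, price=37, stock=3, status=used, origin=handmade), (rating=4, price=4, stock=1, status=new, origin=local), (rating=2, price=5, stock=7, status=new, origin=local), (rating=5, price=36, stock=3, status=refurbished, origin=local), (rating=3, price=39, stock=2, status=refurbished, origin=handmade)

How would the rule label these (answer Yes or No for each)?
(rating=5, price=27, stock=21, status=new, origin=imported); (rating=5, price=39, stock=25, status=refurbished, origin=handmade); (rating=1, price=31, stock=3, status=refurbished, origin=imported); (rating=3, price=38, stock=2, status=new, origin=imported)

Yes, Yes, No, No

The pattern is that an item is 'Yes' exactly when: stock ≥ 6 AND price ≥ 6.
Yes: (rating=5, price=27, stock=21, status=new, origin=imported), since stock = 21, price = 27. Yes: (rating=5, price=39, stock=25, status=refurbished, origin=handmade), since stock = 25, price = 39. No: (rating=1, price=31, stock=3, status=refurbished, origin=imported), since stock = 3, price = 31. No: (rating=3, price=38, stock=2, status=new, origin=imported), since stock = 2, price = 38.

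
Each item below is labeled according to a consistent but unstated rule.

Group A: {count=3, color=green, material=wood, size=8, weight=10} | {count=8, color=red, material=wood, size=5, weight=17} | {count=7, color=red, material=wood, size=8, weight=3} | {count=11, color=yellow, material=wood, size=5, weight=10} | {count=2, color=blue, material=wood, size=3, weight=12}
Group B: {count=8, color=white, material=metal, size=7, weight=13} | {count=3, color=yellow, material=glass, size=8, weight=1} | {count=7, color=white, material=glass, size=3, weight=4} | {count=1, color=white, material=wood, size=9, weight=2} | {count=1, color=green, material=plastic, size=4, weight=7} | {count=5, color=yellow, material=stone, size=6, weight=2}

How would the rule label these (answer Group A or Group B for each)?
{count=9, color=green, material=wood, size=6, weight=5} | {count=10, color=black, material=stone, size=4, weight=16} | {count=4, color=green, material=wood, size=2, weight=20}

Group A, Group B, Group A

The rule appears to be: material is wood AND size ≤ 8.
{count=9, color=green, material=wood, size=6, weight=5}: material is wood, size = 6 — has this property, so Group A. {count=10, color=black, material=stone, size=4, weight=16}: material is stone, size = 4 — doesn't qualify, so Group B. {count=4, color=green, material=wood, size=2, weight=20}: material is wood, size = 2 — has this property, so Group A.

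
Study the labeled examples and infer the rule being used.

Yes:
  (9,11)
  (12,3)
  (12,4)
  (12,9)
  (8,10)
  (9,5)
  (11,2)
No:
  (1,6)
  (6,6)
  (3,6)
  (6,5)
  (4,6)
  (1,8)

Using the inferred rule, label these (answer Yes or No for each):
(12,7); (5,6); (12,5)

Yes, No, Yes

The common property of the 'Yes' items is: sum ≥ 13. No 'No' item has it.
Yes: (12,7), since 12+7 = 19.
No: (5,6), since 5+6 = 11.
Yes: (12,5), since 12+5 = 17.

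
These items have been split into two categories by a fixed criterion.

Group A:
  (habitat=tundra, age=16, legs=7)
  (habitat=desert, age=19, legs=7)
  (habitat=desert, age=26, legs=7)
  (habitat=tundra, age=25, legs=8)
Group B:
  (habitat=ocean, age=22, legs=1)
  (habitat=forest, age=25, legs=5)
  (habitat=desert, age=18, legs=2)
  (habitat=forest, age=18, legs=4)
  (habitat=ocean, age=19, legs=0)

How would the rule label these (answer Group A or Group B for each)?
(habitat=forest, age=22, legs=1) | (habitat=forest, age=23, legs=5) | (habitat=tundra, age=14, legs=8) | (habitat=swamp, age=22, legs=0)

Group B, Group B, Group A, Group B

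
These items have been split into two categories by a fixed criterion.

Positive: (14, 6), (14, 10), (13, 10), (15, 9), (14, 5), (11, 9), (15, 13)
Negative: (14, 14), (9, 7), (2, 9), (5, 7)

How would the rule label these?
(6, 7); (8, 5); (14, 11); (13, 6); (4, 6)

Negative, Negative, Positive, Positive, Negative

The simplest hypothesis consistent with all the labels is: first > second AND sum ≥ 19.
(6, 7) — 6 < 7, 6+7 = 13, hence Negative.
(8, 5) — 8 > 5, 8+5 = 13, hence Negative.
(14, 11) — 14 > 11, 14+11 = 25, hence Positive.
(13, 6) — 13 > 6, 13+6 = 19, hence Positive.
(4, 6) — 4 < 6, 4+6 = 10, hence Negative.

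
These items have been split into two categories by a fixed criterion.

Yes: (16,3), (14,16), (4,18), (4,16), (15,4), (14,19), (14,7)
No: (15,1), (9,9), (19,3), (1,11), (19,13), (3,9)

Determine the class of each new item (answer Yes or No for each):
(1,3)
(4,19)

'Yes' ⟺ product is even.
(1,3): 1·3 = 3 — fails this test, so No. (4,19): 4·19 = 76 — fits, so Yes.

No, Yes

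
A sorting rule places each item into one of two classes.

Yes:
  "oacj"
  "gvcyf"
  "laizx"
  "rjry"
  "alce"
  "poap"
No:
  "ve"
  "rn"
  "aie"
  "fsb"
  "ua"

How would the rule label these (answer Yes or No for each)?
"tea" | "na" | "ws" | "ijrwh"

All 'Yes' examples share one property — length ≥ 4 — and every 'No' example lacks it.
"tea" → length 3 → No. "na" → length 2 → No. "ws" → length 2 → No. "ijrwh" → length 5 → Yes.

No, No, No, Yes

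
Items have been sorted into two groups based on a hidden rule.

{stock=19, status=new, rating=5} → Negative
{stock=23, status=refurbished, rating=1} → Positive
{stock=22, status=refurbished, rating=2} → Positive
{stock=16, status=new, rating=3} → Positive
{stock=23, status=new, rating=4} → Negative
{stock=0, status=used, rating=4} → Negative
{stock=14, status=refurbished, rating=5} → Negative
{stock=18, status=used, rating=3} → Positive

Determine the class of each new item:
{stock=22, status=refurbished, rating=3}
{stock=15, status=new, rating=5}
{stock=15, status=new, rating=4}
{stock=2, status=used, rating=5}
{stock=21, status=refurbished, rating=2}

The common property of the 'Positive' items is: rating ≤ 3. No 'Negative' item has it.
{stock=22, status=refurbished, rating=3}: Positive (rating = 3).
{stock=15, status=new, rating=5}: Negative (rating = 5).
{stock=15, status=new, rating=4}: Negative (rating = 4).
{stock=2, status=used, rating=5}: Negative (rating = 5).
{stock=21, status=refurbished, rating=2}: Positive (rating = 2).

Positive, Negative, Negative, Negative, Positive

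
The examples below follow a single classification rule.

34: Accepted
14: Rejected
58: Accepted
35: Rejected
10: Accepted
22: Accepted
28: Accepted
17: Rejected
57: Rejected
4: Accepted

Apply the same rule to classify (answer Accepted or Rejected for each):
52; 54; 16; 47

A rule that fits every label: ≡ 1 (mod 3) — true of each 'Accepted' example, false of each 'Rejected' one.

Accepted, Rejected, Accepted, Rejected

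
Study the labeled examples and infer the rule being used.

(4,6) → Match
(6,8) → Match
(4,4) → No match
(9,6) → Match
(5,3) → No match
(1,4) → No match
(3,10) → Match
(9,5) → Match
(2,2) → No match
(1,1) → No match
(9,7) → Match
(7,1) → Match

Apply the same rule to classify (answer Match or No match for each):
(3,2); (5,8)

No match, Match

One predicate separates the groups cleanly: max ≥ 6.
(3,2): No match (max 3). (5,8): Match (max 8).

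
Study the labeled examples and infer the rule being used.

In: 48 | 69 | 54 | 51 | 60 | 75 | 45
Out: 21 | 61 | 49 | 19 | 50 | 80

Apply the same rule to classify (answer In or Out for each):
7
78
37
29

Every 'In' example satisfies: multiple of 3 AND at least 45. None of the 'Out' examples do.
Out: 7, since 7 = 3·2 + 1, 7 < 45. In: 78, since 78 = 3·26, 78 ≥ 45. Out: 37, since 37 = 3·12 + 1, 37 < 45. Out: 29, since 29 = 3·9 + 2, 29 < 45.

Out, In, Out, Out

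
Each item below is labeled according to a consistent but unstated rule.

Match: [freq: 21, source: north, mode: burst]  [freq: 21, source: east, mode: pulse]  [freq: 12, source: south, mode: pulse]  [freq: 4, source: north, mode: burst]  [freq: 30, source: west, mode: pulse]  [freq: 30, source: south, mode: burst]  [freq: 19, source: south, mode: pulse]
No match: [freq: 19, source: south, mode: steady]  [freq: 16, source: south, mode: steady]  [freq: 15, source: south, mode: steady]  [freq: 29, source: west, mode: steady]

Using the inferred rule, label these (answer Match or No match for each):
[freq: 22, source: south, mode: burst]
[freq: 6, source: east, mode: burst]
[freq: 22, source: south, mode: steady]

Match, Match, No match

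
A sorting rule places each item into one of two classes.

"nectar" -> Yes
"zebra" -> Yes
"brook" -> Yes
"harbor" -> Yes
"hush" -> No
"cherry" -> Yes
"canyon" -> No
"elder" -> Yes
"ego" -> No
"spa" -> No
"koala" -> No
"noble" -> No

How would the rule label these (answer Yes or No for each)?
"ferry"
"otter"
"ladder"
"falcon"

Yes, Yes, Yes, No

The classifier is using: contains 'r'.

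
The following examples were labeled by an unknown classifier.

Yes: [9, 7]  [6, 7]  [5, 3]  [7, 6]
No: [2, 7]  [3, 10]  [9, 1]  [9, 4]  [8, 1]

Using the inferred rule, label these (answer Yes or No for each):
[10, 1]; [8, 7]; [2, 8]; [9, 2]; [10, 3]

No, Yes, No, No, No

The rule appears to be: |first − second| ≤ 2.
[10, 1]: |10−1| = 9, doesn't qualify → No. [8, 7]: |8−7| = 1, has this property → Yes. [2, 8]: |2−8| = 6, doesn't qualify → No. [9, 2]: |9−2| = 7, doesn't qualify → No. [10, 3]: |10−3| = 7, doesn't qualify → No.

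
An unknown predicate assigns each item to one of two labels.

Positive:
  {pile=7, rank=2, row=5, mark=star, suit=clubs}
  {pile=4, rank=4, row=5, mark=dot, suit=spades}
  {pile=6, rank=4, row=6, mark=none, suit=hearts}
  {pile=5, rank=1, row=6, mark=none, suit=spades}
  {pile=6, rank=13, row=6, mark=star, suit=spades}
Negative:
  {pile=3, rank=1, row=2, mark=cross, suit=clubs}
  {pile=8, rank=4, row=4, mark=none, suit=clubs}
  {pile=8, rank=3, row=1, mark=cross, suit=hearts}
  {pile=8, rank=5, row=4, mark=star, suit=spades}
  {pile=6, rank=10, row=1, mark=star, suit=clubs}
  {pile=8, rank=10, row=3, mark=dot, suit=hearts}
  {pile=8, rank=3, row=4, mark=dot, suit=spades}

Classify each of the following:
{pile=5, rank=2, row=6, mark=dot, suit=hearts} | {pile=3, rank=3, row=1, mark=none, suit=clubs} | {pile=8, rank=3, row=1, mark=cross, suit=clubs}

Positive, Negative, Negative

The pattern is that an item is 'Positive' exactly when: row ≥ 5.
{pile=5, rank=2, row=6, mark=dot, suit=hearts} → row = 6 → Positive. {pile=3, rank=3, row=1, mark=none, suit=clubs} → row = 1 → Negative. {pile=8, rank=3, row=1, mark=cross, suit=clubs} → row = 1 → Negative.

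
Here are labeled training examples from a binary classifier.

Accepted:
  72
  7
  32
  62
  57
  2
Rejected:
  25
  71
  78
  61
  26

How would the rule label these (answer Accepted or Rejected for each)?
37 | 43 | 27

Accepted, Rejected, Accepted

Looking at the examples, the only property every 'Accepted' case has and every 'Rejected' case lacks is: ≡ 2 (mod 5).
37: Accepted (37 mod 5 = 2). 43: Rejected (43 mod 5 = 3). 27: Accepted (27 mod 5 = 2).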